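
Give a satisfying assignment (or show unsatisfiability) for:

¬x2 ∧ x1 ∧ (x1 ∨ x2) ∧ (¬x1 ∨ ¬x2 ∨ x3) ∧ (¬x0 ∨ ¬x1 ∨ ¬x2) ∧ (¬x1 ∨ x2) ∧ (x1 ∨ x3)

Case x1 = True:
  (¬x2) forces x2 = False.
  Clause (¬x1 ∨ x2) is falsified — contradiction.
Case x1 = False:
  Clause (x1) is falsified — contradiction.
Both cases fail, so the formula is unsatisfiable.

The formula is unsatisfiable.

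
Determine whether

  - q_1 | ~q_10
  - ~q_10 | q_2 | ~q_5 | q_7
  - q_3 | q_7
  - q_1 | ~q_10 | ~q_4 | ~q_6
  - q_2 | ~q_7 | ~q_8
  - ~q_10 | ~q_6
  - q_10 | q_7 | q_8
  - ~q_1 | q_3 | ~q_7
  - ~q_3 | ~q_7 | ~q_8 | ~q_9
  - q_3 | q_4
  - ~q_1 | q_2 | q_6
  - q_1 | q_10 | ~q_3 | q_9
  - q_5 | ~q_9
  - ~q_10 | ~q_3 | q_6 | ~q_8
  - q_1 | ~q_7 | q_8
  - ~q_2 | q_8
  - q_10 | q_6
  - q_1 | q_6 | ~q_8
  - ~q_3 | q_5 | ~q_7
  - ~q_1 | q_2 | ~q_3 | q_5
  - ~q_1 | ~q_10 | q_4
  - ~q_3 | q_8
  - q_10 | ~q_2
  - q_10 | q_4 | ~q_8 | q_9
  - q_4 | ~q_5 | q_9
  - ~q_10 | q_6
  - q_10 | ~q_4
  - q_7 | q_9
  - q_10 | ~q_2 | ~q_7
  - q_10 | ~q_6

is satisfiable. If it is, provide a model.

The formula is unsatisfiable.

Case q_6 = True:
  (~q_10 | ~q_6) forces q_10 = False.
  Clause (q_10 | ~q_6) is falsified — contradiction.
Case q_6 = False:
  (q_10 | q_6) forces q_10 = True.
  Clause (~q_10 | q_6) is falsified — contradiction.
Both cases fail, so the formula is unsatisfiable.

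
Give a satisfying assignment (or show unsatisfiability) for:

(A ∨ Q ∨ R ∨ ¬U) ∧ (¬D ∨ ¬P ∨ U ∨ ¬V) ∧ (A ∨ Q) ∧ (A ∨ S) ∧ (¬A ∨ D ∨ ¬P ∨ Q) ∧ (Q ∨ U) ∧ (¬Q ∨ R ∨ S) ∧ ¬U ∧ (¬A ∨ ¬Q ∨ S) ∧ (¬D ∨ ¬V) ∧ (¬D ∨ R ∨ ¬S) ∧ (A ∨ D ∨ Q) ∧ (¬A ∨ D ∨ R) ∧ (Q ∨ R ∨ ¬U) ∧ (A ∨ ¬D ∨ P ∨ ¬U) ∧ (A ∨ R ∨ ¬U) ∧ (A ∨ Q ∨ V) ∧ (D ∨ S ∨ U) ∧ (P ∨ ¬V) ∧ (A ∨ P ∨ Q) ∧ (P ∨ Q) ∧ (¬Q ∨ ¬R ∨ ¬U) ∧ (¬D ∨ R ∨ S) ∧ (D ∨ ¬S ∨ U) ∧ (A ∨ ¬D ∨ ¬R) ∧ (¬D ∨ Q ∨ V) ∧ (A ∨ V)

D=T, A=T, S=T, U=F, P=F, R=T, Q=T, V=F

Unit clause (¬U) forces U = False.
In (Q ∨ U) only Q is left, so Q = True.
Try D = False:
  (D ∨ S ∨ U) forces S = True.
  clause (D ∨ ¬S ∨ U) is falsified — backtrack.
So D = True.
  then (¬D ∨ ¬V) forces V = False.
  then (A ∨ V) forces A = True.
  then (¬A ∨ ¬Q ∨ S) forces S = True.
  then (¬D ∨ R ∨ ¬S) forces R = True.
Set P = False.
All clauses satisfied.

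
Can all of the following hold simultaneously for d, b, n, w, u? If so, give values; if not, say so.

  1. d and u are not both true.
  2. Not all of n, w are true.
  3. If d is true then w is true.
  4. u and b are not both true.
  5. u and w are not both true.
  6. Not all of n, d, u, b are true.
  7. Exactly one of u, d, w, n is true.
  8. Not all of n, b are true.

d = False; b = True; n = False; w = True; u = False

  (1) d=F, u=F — not both ✓
  (2) {n, w}: 1/2 true — not all ✓
  (3) d=F ⇒ w: vacuous ✓
  (4) u=F, b=T — not both ✓
  (5) u=F, w=T — not both ✓
  (6) {n, d, u, b}: 1/4 true — not all ✓
  (7) {u, d, w, n}: 1 true — exactly one ✓
  (8) {n, b}: 1/2 true — not all ✓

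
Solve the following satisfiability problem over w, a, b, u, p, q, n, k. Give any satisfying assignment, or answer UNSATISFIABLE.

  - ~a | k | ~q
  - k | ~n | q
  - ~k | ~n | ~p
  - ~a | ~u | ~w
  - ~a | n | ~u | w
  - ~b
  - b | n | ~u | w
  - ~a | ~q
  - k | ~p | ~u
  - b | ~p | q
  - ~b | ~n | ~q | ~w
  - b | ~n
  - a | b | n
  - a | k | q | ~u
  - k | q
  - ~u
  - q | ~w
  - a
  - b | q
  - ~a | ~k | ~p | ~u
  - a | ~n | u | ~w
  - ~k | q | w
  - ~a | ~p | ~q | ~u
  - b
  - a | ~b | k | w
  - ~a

Unsatisfiable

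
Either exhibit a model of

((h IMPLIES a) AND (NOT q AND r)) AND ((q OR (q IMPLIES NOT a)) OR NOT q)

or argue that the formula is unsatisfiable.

q=F, h=F, r=T, a=F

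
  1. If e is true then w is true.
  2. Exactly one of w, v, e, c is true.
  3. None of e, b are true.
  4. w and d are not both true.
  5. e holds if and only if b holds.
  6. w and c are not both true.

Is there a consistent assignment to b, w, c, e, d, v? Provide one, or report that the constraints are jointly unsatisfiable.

b: False, w: False, c: True, e: False, d: False, v: False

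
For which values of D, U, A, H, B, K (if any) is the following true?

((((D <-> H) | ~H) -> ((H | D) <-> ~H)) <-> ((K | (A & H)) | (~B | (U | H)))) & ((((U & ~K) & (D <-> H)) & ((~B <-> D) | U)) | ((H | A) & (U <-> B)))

D: False, U: False, A: False, H: True, B: False, K: False

  (((D <-> H) | ~H) -> ((H | D) <-> ~H)) <-> ((K | (A & H)) | (~B | (U | H))) = True
    ((D <-> H) | ~H) -> ((H | D) <-> ~H) = True
      (D <-> H) | ~H = False
        D <-> H = False
        ~H = False
      (H | D) <-> ~H = False
        H | D = True
        ~H = False
    (K | (A & H)) | (~B | (U | H)) = True
      K | (A & H) = False
        A & H = False
      ~B | (U | H) = True
        ~B = True
        U | H = True
  (((U & ~K) & (D <-> H)) & ((~B <-> D) | U)) | ((H | A) & (U <-> B)) = True
    ((U & ~K) & (D <-> H)) & ((~B <-> D) | U) = False
      (U & ~K) & (D <-> H) = False
        U & ~K = False
          ~K = True
        D <-> H = False
      (~B <-> D) | U = False
        ~B <-> D = False
          ~B = True
    (H | A) & (U <-> B) = True
      H | A = True
      U <-> B = True
Both conjuncts True, so the formula holds.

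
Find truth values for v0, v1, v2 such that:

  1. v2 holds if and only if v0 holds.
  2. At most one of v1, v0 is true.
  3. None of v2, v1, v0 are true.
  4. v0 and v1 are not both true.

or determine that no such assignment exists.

v0=F, v1=F, v2=F

  (1) v2=F, v0=F — same ✓
  (2) {v1, v0}: 0 true — at most one ✓
  (3) {v2, v1, v0}: 0 true — none ✓
  (4) v0=F, v1=F — not both ✓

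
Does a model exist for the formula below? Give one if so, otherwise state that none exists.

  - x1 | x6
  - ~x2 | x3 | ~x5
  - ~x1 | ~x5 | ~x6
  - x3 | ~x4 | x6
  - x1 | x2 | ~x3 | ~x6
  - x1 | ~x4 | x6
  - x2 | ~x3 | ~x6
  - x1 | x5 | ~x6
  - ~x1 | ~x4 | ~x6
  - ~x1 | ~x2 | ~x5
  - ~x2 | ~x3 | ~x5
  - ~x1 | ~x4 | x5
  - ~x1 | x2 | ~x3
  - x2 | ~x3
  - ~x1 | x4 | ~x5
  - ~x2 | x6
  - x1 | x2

x1=T; x2=F; x3=F; x4=F; x5=F; x6=T

Try x1 = False:
  (x1 | x6) forces x6 = True.
  (x1 | x5 | ~x6) forces x5 = True.
  (x1 | x2) forces x2 = True.
  (~x2 | x3 | ~x5) forces x3 = True.
  clause (~x2 | ~x3 | ~x5) is falsified — backtrack.
So x1 = True.
Set x2 = False.
  then (~x1 | x2 | ~x3) forces x3 = False.
Set x4 = False.
  then (~x1 | x4 | ~x5) forces x5 = False.
Set x6 = True.
All clauses satisfied.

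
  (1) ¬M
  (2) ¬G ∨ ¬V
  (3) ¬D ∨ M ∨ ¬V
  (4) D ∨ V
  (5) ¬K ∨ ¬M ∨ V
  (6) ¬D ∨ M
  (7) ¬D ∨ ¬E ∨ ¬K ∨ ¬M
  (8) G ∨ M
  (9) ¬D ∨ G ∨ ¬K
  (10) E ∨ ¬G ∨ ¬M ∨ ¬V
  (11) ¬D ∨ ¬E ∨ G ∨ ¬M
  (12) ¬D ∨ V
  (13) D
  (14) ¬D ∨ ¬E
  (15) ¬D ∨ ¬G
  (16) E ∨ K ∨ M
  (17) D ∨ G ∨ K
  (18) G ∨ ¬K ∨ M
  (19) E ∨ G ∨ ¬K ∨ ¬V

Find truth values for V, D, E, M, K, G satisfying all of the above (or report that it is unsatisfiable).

No satisfying assignment exists.

Case D = True:
  (¬M) forces M = False.
  Clause (¬D ∨ M) is falsified — contradiction.
Case D = False:
  Clause (D) is falsified — contradiction.
Both cases fail, so the formula is unsatisfiable.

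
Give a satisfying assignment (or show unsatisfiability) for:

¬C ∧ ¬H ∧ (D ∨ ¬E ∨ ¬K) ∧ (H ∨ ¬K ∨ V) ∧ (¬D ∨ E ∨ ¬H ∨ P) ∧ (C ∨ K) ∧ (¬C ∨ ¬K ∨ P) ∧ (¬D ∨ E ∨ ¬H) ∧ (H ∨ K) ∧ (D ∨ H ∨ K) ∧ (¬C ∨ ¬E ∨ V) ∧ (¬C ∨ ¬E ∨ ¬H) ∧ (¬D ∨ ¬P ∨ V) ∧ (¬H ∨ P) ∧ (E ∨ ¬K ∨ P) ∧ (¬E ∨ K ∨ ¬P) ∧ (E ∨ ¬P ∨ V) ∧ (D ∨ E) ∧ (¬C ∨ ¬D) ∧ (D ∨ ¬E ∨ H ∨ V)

Unit clause (¬C) forces C = False.
Unit clause (¬H) forces H = False.
In (C ∨ K) only K is left, so K = True.
In (H ∨ ¬K ∨ V) only V is left, so V = True.
Try D = False:
  (D ∨ ¬E ∨ ¬K) forces E = False.
  clause (D ∨ E) is falsified — backtrack.
So D = True.
Set P = True.
Set E = True.
All clauses satisfied.

K: True; C: False; H: False; D: True; V: True; P: True; E: True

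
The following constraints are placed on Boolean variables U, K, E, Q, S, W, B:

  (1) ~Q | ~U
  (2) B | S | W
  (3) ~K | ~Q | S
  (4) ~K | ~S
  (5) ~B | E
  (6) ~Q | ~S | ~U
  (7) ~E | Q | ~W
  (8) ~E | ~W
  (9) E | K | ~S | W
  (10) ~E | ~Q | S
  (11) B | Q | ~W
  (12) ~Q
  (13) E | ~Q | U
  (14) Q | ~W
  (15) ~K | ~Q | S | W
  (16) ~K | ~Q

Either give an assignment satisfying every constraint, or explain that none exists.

U=F, K=F, E=T, Q=F, S=T, W=F, B=F

Unit clause (~Q) forces Q = False.
In (Q | ~W) only ~W is left, so W = False.
Set U = False.
Set K = False.
Set E = True.
Set S = True.
Set B = False.
All clauses satisfied.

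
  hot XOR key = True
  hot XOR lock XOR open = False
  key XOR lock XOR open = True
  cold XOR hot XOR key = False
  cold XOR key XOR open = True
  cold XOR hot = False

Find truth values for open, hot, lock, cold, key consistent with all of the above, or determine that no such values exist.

open = False, hot = True, lock = True, cold = True, key = False

hot XOR key = T XOR F = True ✓
hot XOR lock XOR open = T XOR T XOR F = False ✓
key XOR lock XOR open = F XOR T XOR F = True ✓
cold XOR hot XOR key = T XOR T XOR F = False ✓
cold XOR key XOR open = T XOR F XOR F = True ✓
cold XOR hot = T XOR T = False ✓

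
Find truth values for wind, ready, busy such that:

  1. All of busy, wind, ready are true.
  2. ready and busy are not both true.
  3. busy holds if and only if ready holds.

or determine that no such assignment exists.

Unsatisfiable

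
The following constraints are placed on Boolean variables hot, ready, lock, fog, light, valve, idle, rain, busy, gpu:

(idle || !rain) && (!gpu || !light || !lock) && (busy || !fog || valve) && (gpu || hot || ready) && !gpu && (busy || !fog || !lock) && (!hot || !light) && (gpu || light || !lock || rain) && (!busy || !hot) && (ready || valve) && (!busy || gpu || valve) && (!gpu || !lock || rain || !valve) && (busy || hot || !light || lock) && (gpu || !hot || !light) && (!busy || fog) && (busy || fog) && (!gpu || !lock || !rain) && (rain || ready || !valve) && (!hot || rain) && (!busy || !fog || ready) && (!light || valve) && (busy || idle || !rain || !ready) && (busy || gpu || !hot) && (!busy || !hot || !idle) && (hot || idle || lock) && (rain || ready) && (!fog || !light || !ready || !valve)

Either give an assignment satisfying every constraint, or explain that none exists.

Unit clause (!gpu) forces gpu = False.
Try hot = True:
  (!hot || !light) forces light = False.
  (!busy || !hot) forces busy = False.
  clause (busy || gpu || !hot) is falsified — backtrack.
So hot = False.
  then (gpu || hot || ready) forces ready = True.
Set lock = True.
Try fog = False:
  (!busy || fog) forces busy = False.
  clause (busy || fog) is falsified — backtrack.
So fog = True.
  then (busy || !fog || !lock) forces busy = True.
  then (!busy || gpu || valve) forces valve = True.
  then (!fog || !light || !ready || !valve) forces light = False.
  then (gpu || light || !lock || rain) forces rain = True.
  then (idle || !rain) forces idle = True.
All clauses satisfied.

hot = False, ready = True, lock = True, fog = True, light = False, valve = True, idle = True, rain = True, busy = True, gpu = False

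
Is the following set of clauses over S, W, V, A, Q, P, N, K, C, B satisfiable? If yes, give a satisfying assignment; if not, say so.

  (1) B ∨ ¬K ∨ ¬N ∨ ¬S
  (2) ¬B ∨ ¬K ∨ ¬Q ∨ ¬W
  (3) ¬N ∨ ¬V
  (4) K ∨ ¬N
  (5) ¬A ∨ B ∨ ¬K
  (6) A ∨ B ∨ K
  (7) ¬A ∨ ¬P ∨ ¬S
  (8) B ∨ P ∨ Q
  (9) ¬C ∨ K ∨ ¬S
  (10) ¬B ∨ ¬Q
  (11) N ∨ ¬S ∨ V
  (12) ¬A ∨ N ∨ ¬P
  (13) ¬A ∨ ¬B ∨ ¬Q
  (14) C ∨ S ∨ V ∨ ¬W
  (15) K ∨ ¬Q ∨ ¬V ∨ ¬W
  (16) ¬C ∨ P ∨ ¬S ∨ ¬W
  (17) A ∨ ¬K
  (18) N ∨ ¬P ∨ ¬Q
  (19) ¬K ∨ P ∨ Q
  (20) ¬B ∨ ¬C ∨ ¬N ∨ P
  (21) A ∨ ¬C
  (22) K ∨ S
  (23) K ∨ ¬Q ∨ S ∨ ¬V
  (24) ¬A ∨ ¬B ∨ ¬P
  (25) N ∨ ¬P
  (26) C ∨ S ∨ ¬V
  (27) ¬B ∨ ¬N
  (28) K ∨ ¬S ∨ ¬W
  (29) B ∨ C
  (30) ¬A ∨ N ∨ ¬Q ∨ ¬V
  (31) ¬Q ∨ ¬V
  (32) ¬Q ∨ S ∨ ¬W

S: True, W: False, V: True, A: False, Q: False, P: False, N: False, K: False, C: False, B: True

Set S = True.
Set W = False.
Try V = False:
  (N ∨ ¬S ∨ V) forces N = True.
  (K ∨ ¬N) forces K = True.
  (B ∨ ¬K ∨ ¬N ∨ ¬S) forces B = True.
  clause (¬B ∨ ¬N) is falsified — backtrack.
So V = True.
  then (¬N ∨ ¬V) forces N = False.
  then (N ∨ ¬P) forces P = False.
  then (¬Q ∨ ¬V) forces Q = False.
  then (B ∨ P ∨ Q) forces B = True.
  then (¬K ∨ P ∨ Q) forces K = False.
  then (¬C ∨ K ∨ ¬S) forces C = False.
Set A = False.
All clauses satisfied.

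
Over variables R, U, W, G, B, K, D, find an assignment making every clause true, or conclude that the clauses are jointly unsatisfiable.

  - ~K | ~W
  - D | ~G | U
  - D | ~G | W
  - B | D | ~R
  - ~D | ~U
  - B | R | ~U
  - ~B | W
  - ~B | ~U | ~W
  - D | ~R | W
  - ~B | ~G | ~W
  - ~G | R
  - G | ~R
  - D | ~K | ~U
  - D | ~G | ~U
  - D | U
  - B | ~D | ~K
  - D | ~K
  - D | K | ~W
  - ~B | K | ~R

R = True, U = False, W = False, G = True, B = False, K = False, D = True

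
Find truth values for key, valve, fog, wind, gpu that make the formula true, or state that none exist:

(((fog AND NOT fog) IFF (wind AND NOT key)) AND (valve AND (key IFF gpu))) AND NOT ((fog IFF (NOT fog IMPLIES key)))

key = True; valve = True; fog = False; wind = False; gpu = True

  ((fog AND NOT fog) IFF (wind AND NOT key)) AND (valve AND (key IFF gpu)) = True
    (fog AND NOT fog) IFF (wind AND NOT key) = True
      fog AND NOT fog = False
        NOT fog = True
      wind AND NOT key = False
        NOT key = False
    valve AND (key IFF gpu) = True
      key IFF gpu = True
  NOT ((fog IFF (NOT fog IMPLIES key))) = True
    fog IFF (NOT fog IMPLIES key) = False
      NOT fog IMPLIES key = True
        NOT fog = True
Both conjuncts True, so the formula holds.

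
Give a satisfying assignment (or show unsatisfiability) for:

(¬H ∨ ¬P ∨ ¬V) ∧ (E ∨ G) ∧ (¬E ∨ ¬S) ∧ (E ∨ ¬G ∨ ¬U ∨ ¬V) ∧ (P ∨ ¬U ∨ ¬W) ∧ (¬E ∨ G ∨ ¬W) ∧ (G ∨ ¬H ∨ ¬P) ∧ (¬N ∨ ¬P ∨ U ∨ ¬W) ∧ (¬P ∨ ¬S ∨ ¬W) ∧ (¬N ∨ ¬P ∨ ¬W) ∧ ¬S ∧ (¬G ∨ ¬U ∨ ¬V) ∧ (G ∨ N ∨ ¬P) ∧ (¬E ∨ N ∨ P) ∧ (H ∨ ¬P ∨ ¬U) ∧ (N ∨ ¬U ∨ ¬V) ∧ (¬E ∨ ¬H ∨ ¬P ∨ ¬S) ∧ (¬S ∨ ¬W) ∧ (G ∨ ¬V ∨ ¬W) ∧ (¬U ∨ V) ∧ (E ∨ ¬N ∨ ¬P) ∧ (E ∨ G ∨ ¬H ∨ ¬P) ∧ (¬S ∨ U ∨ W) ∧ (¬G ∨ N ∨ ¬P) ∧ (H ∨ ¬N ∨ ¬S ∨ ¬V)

Unit clause (¬S) forces S = False.
Set U = False.
Set H = True.
Set N = True.
Set W = True.
  then (¬N ∨ ¬P ∨ U ∨ ¬W) forces P = False.
Set E = False.
  then (E ∨ G) forces G = True.
Set V = True.
All clauses satisfied.

U: False; H: True; N: True; W: True; E: False; G: True; V: True; P: False; S: False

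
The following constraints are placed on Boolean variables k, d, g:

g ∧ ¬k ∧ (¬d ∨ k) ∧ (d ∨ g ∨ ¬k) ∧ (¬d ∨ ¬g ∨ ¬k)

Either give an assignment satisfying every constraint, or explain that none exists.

k=F; d=F; g=T

Unit clause (g) forces g = True.
Unit clause (¬k) forces k = False.
In (¬d ∨ k) only ¬d is left, so d = False.
Check each clause:
  (g): g holds.
  (¬k): ¬k holds.
  (¬d ∨ k): ¬d holds.
  (d ∨ g ∨ ¬k): g holds.
  (¬d ∨ ¬g ∨ ¬k): ¬d holds.
All clauses satisfied.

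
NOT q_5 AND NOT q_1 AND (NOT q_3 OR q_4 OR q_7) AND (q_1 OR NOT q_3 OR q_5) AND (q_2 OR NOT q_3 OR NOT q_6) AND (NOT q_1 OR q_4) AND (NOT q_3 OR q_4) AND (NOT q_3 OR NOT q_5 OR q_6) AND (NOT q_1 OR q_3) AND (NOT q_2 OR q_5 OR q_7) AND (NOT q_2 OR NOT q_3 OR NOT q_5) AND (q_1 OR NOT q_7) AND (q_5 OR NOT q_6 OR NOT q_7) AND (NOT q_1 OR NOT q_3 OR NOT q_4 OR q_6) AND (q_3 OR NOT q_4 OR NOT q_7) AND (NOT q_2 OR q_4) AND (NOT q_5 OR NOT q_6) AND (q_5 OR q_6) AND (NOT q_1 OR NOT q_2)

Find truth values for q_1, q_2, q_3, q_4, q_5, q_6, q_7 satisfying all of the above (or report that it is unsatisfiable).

Unit clause (NOT q_5) forces q_5 = False.
Unit clause (NOT q_1) forces q_1 = False.
In (q_1 OR NOT q_3 OR q_5) only NOT q_3 is left, so q_3 = False.
In (q_1 OR NOT q_7) only NOT q_7 is left, so q_7 = False.
In (q_5 OR q_6) only q_6 is left, so q_6 = True.
In (NOT q_2 OR q_5 OR q_7) only NOT q_2 is left, so q_2 = False.
Set q_4 = False.
All clauses satisfied.

q_1 = False; q_2 = False; q_3 = False; q_4 = False; q_5 = False; q_6 = True; q_7 = False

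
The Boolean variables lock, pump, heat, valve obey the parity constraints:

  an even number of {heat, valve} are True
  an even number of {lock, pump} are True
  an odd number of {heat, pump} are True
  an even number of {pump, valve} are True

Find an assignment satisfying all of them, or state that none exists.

Unsatisfiable

Adding constraints 1, 3, 4 mod 2: every variable appears an even number of times on the left, so the left side is 0.
But the right sides sum to 1 (mod 2). 0 ≠ 1 — the system is inconsistent.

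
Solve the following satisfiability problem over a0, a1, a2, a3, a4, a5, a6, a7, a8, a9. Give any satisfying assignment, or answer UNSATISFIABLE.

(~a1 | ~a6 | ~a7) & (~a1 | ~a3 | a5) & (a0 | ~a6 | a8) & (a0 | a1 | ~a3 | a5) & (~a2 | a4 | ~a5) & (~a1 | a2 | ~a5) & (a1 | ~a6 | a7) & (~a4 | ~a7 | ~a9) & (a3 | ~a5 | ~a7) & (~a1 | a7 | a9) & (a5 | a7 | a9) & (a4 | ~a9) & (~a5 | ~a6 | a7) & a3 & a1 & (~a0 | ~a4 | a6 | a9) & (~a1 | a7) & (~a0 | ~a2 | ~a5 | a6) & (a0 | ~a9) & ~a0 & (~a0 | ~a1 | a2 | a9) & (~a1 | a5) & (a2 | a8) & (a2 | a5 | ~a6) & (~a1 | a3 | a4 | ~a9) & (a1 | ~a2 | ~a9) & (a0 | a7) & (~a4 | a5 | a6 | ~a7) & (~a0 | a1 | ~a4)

a0 = False, a1 = True, a2 = True, a3 = True, a4 = True, a5 = True, a6 = False, a7 = True, a8 = True, a9 = False

Unit clause (a3) forces a3 = True.
Unit clause (a1) forces a1 = True.
In (~a1 | a7) only a7 is left, so a7 = True.
Unit clause (~a0) forces a0 = False.
In (~a1 | a5) only a5 is left, so a5 = True.
In (~a1 | ~a6 | ~a7) only ~a6 is left, so a6 = False.
In (~a1 | a2 | ~a5) only a2 is left, so a2 = True.
In (a0 | ~a9) only ~a9 is left, so a9 = False.
In (~a2 | a4 | ~a5) only a4 is left, so a4 = True.
Set a8 = True.
All clauses satisfied.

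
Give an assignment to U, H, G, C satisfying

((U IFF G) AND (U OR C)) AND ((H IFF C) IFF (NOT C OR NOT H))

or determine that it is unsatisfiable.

U=T, H=F, G=T, C=F

  (U IFF G) AND (U OR C) = True
    U IFF G = True
    U OR C = True
  (H IFF C) IFF (NOT C OR NOT H) = True
    H IFF C = True
    NOT C OR NOT H = True
      NOT C = True
      NOT H = True
Both conjuncts True, so the formula holds.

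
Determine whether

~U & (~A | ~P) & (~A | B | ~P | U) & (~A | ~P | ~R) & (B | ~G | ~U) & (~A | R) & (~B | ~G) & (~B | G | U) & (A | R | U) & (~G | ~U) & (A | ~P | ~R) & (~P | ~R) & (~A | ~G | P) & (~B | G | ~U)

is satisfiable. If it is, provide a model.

B = False; U = False; R = True; G = True; A = False; P = False

Unit clause (~U) forces U = False.
Set B = False.
Try R = False:
  (~A | R) forces A = False.
  clause (A | R | U) is falsified — backtrack.
So R = True.
  then (~P | ~R) forces P = False.
Set G = True.
  then (~A | ~G | P) forces A = False.
All clauses satisfied.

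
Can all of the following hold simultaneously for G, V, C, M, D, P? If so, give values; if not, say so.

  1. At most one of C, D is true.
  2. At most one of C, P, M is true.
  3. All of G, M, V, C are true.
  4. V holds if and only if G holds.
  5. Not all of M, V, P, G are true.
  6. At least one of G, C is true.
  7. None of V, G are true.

The formula is unsatisfiable.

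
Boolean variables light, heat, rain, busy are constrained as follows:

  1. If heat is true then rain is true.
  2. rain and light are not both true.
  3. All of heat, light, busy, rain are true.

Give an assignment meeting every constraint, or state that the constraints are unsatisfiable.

Case light = True:
  (2) with light=T forces rain = False.
  Constraint (3) is violated (rain=F) — contradiction.
Case light = False:
  Constraint (3) is violated (light=F) — contradiction.
Both cases fail — unsatisfiable.

Unsatisfiable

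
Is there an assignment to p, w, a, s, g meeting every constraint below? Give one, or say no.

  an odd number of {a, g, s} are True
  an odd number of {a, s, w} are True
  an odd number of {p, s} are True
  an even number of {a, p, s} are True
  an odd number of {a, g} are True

p: True; w: False; a: True; s: False; g: False

{a, g, s}: 1 true → odd ✓
{a, s, w}: 1 true → odd ✓
{p, s}: 1 true → odd ✓
{a, p, s}: 2 true → even ✓
{a, g}: 1 true → odd ✓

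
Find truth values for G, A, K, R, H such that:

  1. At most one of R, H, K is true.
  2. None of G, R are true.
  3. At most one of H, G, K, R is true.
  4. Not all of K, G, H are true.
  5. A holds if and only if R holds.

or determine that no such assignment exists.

G = False; A = False; K = False; R = False; H = False

  (1) {R, H, K}: 0 true — at most one ✓
  (2) {G, R}: 0 true — none ✓
  (3) {H, G, K, R}: 0 true — at most one ✓
  (4) {K, G, H}: 0/3 true — not all ✓
  (5) A=F, R=F — same ✓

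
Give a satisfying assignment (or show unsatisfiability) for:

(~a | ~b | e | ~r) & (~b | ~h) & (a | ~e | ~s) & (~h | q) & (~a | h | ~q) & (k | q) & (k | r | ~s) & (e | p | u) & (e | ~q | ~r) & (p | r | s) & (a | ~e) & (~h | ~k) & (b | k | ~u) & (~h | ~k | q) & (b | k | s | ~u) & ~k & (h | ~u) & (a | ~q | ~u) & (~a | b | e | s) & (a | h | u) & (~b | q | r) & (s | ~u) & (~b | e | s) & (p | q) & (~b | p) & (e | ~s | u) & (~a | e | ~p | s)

Unit clause (~k) forces k = False.
In (k | q) only q is left, so q = True.
Set e = True.
  then (a | ~e) forces a = True.
  then (~a | h | ~q) forces h = True.
  then (~b | ~h) forces b = False.
  then (b | k | ~u) forces u = False.
Set s = False.
Set r = True.
Set p = True.
All clauses satisfied.

e: True; q: True; s: False; r: True; a: True; h: True; b: False; k: False; u: False; p: True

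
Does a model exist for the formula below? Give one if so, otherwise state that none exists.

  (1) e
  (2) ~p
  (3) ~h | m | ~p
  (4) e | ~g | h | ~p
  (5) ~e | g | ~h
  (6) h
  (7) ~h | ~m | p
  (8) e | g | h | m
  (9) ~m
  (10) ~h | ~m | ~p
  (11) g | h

p = False, m = False, h = True, g = True, e = True

Unit clause (e) forces e = True.
Unit clause (~p) forces p = False.
Unit clause (h) forces h = True.
In (~h | ~m | p) only ~m is left, so m = False.
In (~e | g | ~h) only g is left, so g = True.
All clauses satisfied.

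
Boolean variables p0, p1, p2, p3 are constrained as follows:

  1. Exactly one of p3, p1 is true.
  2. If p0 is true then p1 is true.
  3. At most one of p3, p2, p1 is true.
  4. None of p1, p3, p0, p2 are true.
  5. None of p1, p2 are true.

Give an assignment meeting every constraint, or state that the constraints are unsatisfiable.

Unsatisfiable — no assignment works.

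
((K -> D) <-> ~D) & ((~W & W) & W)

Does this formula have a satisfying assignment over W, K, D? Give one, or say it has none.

Case W = True: the conjunct ~W is False.
Case W = False: the conjunct W is False.
Both cases fail — unsatisfiable.

No satisfying assignment exists.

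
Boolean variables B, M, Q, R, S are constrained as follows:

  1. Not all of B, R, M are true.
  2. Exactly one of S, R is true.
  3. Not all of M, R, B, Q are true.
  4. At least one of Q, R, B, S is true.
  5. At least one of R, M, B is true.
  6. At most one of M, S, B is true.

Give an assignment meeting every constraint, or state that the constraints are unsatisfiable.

B = True; M = False; Q = True; R = True; S = False

  (1) {B, R, M}: 2/3 true — not all ✓
  (2) {S, R}: 1 true — exactly one ✓
  (3) {M, R, B, Q}: 3/4 true — not all ✓
  (4) {Q, R, B, S}: 3 true — at least one ✓
  (5) {R, M, B}: 2 true — at least one ✓
  (6) {M, S, B}: 1 true — at most one ✓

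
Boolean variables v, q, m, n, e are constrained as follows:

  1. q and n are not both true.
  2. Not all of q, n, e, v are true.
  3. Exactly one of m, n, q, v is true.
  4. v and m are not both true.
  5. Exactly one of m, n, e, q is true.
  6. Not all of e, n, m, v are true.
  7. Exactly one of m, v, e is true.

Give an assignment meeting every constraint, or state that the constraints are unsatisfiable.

v: False, q: False, m: True, n: False, e: False

  (1) q=F, n=F — not both ✓
  (2) {q, n, e, v}: 0/4 true — not all ✓
  (3) {m, n, q, v}: 1 true — exactly one ✓
  (4) v=F, m=T — not both ✓
  (5) {m, n, e, q}: 1 true — exactly one ✓
  (6) {e, n, m, v}: 1/4 true — not all ✓
  (7) {m, v, e}: 1 true — exactly one ✓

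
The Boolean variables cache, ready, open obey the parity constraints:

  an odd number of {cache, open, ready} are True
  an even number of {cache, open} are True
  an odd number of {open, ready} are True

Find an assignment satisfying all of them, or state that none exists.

cache=F, ready=T, open=F

{cache, open, ready}: 1 true → odd ✓
{cache, open}: 0 true → even ✓
{open, ready}: 1 true → odd ✓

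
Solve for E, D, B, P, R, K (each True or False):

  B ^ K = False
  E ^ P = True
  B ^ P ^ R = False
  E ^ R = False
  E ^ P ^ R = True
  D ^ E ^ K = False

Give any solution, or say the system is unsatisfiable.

E = False, D = True, B = True, P = True, R = False, K = True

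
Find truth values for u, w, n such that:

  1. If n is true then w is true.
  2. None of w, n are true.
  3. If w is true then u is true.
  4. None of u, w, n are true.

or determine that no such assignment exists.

u=F, w=F, n=F

  (1) n=F ⇒ w: vacuous ✓
  (2) {w, n}: 0 true — none ✓
  (3) w=F ⇒ u: vacuous ✓
  (4) {u, w, n}: 0 true — none ✓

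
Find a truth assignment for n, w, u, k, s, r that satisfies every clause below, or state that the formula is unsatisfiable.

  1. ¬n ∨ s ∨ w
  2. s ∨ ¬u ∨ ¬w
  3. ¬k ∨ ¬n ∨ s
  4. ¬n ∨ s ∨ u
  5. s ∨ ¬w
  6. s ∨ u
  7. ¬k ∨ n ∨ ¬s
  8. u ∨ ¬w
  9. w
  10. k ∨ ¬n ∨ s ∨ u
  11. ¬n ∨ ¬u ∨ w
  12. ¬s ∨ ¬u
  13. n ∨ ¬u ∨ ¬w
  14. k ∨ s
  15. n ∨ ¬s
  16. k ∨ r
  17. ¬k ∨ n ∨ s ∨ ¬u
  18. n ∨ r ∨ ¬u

Case w = True:
  (s ∨ ¬w) forces s = True.
  (u ∨ ¬w) forces u = True.
  Clause (¬s ∨ ¬u) is falsified — contradiction.
Case w = False:
  Clause (w) is falsified — contradiction.
Both cases fail, so the formula is unsatisfiable.

The formula is unsatisfiable.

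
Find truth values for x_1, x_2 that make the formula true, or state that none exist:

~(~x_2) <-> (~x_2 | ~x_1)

x_1=F, x_2=T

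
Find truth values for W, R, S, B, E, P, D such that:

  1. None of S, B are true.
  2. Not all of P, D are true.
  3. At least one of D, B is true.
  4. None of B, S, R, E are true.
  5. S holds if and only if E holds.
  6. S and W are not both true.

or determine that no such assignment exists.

W=T, R=F, S=F, B=F, E=F, P=F, D=T

  (1) {S, B}: 0 true — none ✓
  (2) {P, D}: 1/2 true — not all ✓
  (3) {D, B}: 1 true — at least one ✓
  (4) {B, S, R, E}: 0 true — none ✓
  (5) S=F, E=F — same ✓
  (6) S=F, W=T — not both ✓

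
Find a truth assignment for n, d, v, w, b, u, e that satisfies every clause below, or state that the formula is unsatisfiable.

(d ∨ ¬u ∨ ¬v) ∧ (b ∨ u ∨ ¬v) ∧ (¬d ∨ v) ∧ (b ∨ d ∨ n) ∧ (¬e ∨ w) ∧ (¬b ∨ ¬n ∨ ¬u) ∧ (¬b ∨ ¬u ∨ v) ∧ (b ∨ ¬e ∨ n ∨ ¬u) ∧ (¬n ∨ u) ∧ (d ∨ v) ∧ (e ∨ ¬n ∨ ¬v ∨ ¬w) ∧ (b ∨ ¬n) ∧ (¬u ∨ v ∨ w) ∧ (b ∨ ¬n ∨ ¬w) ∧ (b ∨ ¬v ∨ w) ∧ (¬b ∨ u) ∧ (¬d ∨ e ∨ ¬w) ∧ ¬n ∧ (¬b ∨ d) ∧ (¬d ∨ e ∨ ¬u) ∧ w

n = False, d = True, v = True, w = True, b = True, u = True, e = True

Unit clause (¬n) forces n = False.
Unit clause (w) forces w = True.
Set d = True.
  then (¬d ∨ v) forces v = True.
  then (¬d ∨ e ∨ ¬w) forces e = True.
Set b = True.
  then (¬b ∨ u) forces u = True.
All clauses satisfied.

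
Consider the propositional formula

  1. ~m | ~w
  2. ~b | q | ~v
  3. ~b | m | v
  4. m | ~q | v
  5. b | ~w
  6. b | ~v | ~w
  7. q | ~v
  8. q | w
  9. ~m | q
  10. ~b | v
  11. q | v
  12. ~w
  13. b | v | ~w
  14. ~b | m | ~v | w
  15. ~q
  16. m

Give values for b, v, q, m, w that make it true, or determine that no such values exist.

Case q = True:
  Clause (~q) is falsified — contradiction.
Case q = False:
  (q | ~v) forces v = False.
  Clause (q | v) is falsified — contradiction.
Both cases fail, so the formula is unsatisfiable.

No satisfying assignment exists.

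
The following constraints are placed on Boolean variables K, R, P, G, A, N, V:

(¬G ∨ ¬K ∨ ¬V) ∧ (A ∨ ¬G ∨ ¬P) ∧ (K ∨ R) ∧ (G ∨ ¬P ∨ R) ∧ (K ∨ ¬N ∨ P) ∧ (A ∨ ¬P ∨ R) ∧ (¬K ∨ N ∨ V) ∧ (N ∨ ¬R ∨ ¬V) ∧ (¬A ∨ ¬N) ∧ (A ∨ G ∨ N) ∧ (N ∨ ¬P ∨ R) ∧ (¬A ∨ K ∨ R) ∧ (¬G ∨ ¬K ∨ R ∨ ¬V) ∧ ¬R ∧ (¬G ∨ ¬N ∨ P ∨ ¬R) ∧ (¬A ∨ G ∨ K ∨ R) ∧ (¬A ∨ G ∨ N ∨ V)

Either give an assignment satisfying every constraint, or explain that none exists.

K = True, R = False, P = False, G = False, A = True, N = False, V = True

Unit clause (¬R) forces R = False.
In (K ∨ R) only K is left, so K = True.
Try P = True:
  (G ∨ ¬P ∨ R) forces G = True.
  (¬G ∨ ¬K ∨ ¬V) forces V = False.
  (A ∨ ¬G ∨ ¬P) forces A = True.
  (¬K ∨ N ∨ V) forces N = True.
  clause (¬A ∨ ¬N) is falsified — backtrack.
So P = False.
Set G = False.
Set A = True.
  then (¬A ∨ ¬N) forces N = False.
  then (¬A ∨ G ∨ N ∨ V) forces V = True.
All clauses satisfied.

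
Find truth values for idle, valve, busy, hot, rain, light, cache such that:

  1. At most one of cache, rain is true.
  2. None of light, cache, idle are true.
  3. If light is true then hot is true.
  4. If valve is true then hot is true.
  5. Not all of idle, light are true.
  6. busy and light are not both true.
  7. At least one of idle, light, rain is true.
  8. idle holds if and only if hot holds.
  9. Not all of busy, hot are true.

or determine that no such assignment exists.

idle = False; valve = False; busy = False; hot = False; rain = True; light = False; cache = False

  (1) {cache, rain}: 1 true — at most one ✓
  (2) {light, cache, idle}: 0 true — none ✓
  (3) light=F ⇒ hot: vacuous ✓
  (4) valve=F ⇒ hot: vacuous ✓
  (5) {idle, light}: 0/2 true — not all ✓
  (6) busy=F, light=F — not both ✓
  (7) {idle, light, rain}: 1 true — at least one ✓
  (8) idle=F, hot=F — same ✓
  (9) {busy, hot}: 0/2 true — not all ✓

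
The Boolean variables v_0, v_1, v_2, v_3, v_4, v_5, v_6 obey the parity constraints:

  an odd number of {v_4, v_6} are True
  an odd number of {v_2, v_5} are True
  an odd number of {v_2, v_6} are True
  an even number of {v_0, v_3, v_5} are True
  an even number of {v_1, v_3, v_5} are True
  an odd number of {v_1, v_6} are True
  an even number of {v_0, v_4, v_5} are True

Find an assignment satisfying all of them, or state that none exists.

v_0 = True, v_1 = True, v_2 = True, v_3 = True, v_4 = True, v_5 = False, v_6 = False

{v_4, v_6}: 1 true → odd ✓
{v_2, v_5}: 1 true → odd ✓
{v_2, v_6}: 1 true → odd ✓
{v_0, v_3, v_5}: 2 true → even ✓
{v_1, v_3, v_5}: 2 true → even ✓
{v_1, v_6}: 1 true → odd ✓
{v_0, v_4, v_5}: 2 true → even ✓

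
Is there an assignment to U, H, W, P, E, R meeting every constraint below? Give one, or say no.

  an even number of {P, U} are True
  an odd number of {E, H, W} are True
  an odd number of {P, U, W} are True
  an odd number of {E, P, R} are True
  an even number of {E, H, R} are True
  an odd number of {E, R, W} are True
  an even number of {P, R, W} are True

U: True; H: False; W: True; P: True; E: False; R: False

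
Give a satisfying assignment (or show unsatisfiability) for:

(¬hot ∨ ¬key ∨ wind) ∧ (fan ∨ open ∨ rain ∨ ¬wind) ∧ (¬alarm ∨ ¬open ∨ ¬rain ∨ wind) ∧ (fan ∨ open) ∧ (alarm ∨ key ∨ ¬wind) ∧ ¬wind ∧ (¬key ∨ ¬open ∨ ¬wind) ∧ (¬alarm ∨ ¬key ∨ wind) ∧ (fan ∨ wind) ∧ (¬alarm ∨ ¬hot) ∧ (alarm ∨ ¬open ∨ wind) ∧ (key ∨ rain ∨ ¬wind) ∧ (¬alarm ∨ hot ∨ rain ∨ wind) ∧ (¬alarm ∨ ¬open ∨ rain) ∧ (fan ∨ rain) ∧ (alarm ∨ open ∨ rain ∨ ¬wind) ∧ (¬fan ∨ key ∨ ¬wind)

Unit clause (¬wind) forces wind = False.
In (fan ∨ wind) only fan is left, so fan = True.
Set key = False.
Set alarm = False.
  then (alarm ∨ ¬open ∨ wind) forces open = False.
Set hot = False.
Set rain = True.
All clauses satisfied.

key: False, alarm: False, open: False, hot: False, rain: True, fan: True, wind: False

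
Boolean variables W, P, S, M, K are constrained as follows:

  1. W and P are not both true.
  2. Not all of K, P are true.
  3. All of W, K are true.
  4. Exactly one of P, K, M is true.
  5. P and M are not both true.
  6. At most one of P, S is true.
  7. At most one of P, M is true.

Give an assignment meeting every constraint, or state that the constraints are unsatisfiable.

W: True, P: False, S: False, M: False, K: True

  (1) W=T, P=F — not both ✓
  (2) {K, P}: 1/2 true — not all ✓
  (3) {W, K}: all 2 true ✓
  (4) {P, K, M}: 1 true — exactly one ✓
  (5) P=F, M=F — not both ✓
  (6) {P, S}: 0 true — at most one ✓
  (7) {P, M}: 0 true — at most one ✓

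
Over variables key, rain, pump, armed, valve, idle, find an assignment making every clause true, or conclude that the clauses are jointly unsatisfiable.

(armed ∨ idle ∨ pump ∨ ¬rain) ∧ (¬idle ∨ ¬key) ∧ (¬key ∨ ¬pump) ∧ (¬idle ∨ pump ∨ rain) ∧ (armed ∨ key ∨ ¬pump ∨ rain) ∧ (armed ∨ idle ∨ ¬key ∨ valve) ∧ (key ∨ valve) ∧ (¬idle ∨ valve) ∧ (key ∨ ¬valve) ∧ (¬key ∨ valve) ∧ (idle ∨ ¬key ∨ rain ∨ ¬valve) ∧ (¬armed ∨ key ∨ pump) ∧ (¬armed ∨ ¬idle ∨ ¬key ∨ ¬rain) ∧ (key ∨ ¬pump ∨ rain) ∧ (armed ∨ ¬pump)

Try key = False:
  (key ∨ valve) forces valve = True.
  clause (key ∨ ¬valve) is falsified — backtrack.
So key = True.
  then (¬idle ∨ ¬key) forces idle = False.
  then (¬key ∨ ¬pump) forces pump = False.
  then (¬key ∨ valve) forces valve = True.
  then (idle ∨ ¬key ∨ rain ∨ ¬valve) forces rain = True.
  then (armed ∨ idle ∨ pump ∨ ¬rain) forces armed = True.
All clauses satisfied.

key = True, rain = True, pump = False, armed = True, valve = True, idle = False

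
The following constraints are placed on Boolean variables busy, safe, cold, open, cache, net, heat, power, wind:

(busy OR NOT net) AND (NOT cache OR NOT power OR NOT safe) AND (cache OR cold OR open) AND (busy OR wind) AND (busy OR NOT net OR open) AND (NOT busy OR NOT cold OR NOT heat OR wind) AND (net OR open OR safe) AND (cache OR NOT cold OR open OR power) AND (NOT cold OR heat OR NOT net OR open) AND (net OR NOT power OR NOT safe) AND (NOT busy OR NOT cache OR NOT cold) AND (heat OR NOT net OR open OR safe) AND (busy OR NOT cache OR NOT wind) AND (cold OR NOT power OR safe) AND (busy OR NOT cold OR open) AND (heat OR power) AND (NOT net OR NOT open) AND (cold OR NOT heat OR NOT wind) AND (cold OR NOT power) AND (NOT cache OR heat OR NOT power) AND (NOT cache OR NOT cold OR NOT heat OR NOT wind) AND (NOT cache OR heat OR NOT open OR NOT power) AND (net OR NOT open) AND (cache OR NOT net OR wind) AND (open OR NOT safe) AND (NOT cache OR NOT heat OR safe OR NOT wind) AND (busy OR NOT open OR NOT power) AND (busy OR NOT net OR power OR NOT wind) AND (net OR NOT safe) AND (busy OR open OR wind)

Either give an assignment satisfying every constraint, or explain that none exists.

busy: True, safe: False, cold: True, open: False, cache: False, net: True, heat: True, power: True, wind: True

Set busy = True.
Set safe = False.
Set cold = True.
  then (NOT busy OR NOT cache OR NOT cold) forces cache = False.
Try open = True:
  (NOT net OR NOT open) forces net = False.
  clause (net OR NOT open) is falsified — backtrack.
So open = False.
  then (net OR open OR safe) forces net = True.
  then (cache OR NOT cold OR open OR power) forces power = True.
  then (NOT cold OR heat OR NOT net OR open) forces heat = True.
  then (cache OR NOT net OR wind) forces wind = True.
All clauses satisfied.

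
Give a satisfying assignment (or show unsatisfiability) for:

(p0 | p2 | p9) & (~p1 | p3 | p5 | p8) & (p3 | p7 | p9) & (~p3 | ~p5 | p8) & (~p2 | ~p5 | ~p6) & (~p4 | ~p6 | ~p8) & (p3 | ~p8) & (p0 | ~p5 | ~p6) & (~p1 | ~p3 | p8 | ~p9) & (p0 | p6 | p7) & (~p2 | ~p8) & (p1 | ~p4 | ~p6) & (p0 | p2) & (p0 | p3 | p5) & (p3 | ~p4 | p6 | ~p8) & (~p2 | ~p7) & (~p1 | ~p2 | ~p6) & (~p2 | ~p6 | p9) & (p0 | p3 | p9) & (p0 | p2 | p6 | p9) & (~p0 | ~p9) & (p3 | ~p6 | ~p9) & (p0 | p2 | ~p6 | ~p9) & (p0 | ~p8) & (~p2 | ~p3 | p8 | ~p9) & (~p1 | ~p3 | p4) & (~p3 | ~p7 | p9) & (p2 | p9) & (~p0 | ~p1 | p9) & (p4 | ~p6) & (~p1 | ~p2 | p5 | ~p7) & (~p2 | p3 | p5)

Set p0 = True.
  then (~p0 | ~p9) forces p9 = False.
  then (p2 | p9) forces p2 = True.
  then (~p0 | ~p1 | p9) forces p1 = False.
  then (~p2 | ~p8) forces p8 = False.
  then (~p2 | ~p7) forces p7 = False.
  then (~p2 | ~p6 | p9) forces p6 = False.
  then (p3 | p7 | p9) forces p3 = True.
  then (~p3 | ~p5 | p8) forces p5 = False.
Set p4 = False.
All clauses satisfied.

p0 = True; p1 = False; p2 = True; p3 = True; p4 = False; p5 = False; p6 = False; p7 = False; p8 = False; p9 = False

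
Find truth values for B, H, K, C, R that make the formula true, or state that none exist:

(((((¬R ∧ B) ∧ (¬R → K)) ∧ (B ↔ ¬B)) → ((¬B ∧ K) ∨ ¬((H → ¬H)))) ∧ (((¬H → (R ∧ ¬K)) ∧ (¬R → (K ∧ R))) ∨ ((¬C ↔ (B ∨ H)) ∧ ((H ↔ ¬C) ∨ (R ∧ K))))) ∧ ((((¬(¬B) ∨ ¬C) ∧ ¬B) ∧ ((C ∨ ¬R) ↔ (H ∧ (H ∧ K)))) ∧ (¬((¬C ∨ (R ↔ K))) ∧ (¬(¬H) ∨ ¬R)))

Case B = True: the conjunct ¬B is False.
Case B = False: the formula simplifies to (((¬H → (R ∧ ¬K)) ∧ (¬R → (K ∧ R))) ∨ ((¬C ↔ H) ∧ ((H ↔ ¬C) ∨ (R ∧ K)))) ∧ ((¬C ∧ ((C ∨ ¬R) ↔ (H ∧ (H ∧ K)))) ∧ (¬((¬C ∨ (R ↔ K))) ∧ (¬(¬H) ∨ ¬R))).
  C = True: the conjunct ¬C is False.
  C = False: the conjunct ¬((¬C ∨ (R ↔ K))) becomes ¬((True ∨ (R ↔ K))) = False.
Both cases fail — unsatisfiable.

Unsatisfiable — no assignment works.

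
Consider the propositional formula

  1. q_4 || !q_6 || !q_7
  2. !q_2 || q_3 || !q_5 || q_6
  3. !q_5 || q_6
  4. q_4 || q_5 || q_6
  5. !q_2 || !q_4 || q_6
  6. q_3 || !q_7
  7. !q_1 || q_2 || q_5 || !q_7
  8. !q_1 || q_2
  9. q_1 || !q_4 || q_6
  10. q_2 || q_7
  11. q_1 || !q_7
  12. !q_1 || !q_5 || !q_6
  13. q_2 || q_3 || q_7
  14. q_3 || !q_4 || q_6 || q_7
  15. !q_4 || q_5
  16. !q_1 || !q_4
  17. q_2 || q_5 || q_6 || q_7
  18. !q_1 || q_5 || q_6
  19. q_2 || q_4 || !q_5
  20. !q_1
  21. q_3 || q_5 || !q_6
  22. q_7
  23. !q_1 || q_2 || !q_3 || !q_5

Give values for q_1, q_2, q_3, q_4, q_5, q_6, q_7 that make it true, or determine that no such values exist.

Unsatisfiable

Case q_1 = True:
  Clause (!q_1) is falsified — contradiction.
Case q_1 = False:
  (q_1 || !q_7) forces q_7 = False.
  Clause (q_7) is falsified — contradiction.
Both cases fail, so the formula is unsatisfiable.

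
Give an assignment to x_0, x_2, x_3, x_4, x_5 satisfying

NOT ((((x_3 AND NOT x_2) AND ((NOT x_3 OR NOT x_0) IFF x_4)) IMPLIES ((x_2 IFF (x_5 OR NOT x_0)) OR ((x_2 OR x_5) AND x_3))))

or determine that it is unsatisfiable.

x_0: False, x_2: False, x_3: True, x_4: True, x_5: False

  NOT ((((x_3 AND NOT x_2) AND ((NOT x_3 OR NOT x_0) IFF x_4)) IMPLIES ((x_2 IFF (x_5 OR NOT x_0)) OR ((x_2 OR x_5) AND x_3)))) = True
    ((x_3 AND NOT x_2) AND ((NOT x_3 OR NOT x_0) IFF x_4)) IMPLIES ((x_2 IFF (x_5 OR NOT x_0)) OR ((x_2 OR x_5) AND x_3)) = False
      (x_3 AND NOT x_2) AND ((NOT x_3 OR NOT x_0) IFF x_4) = True
        x_3 AND NOT x_2 = True
          NOT x_2 = True
        (NOT x_3 OR NOT x_0) IFF x_4 = True
          NOT x_3 OR NOT x_0 = True
            NOT x_3 = False
            NOT x_0 = True
      (x_2 IFF (x_5 OR NOT x_0)) OR ((x_2 OR x_5) AND x_3) = False
        x_2 IFF (x_5 OR NOT x_0) = False
          x_5 OR NOT x_0 = True
            NOT x_0 = True
        (x_2 OR x_5) AND x_3 = False
          x_2 OR x_5 = False
The formula evaluates to True.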